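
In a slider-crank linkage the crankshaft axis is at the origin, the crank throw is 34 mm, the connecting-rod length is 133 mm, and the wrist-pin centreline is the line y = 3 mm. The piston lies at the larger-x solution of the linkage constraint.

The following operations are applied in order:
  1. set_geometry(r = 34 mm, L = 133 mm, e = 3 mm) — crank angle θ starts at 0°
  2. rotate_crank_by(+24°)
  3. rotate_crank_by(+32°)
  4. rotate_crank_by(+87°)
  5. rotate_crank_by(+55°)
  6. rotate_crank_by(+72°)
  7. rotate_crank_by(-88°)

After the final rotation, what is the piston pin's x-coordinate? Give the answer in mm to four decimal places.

set_geometry: r = 34 mm, L = 133 mm, e = 3 mm; θ ← 0°
rotate_crank_by(+24°): θ ← 0° +24° = 24°
rotate_crank_by(+32°): θ ← 24° +32° = 56°
rotate_crank_by(+87°): θ ← 56° +87° = 143°
rotate_crank_by(+55°): θ ← 143° +55° = 198°
rotate_crank_by(+72°): θ ← 198° +72° = 270°
rotate_crank_by(-88°): θ ← 270° -88° = 182°
crank pin P = (r cos θ, r sin θ) = (-33.979288, -1.186583)
h = r sin θ − e = -1.186583 − 3 = -4.186583
x = r cos θ + √(L² − h²) = -33.979288 + √(17689.0 − 17.5275) = -33.979288 + 132.934091 = 98.954803

98.9548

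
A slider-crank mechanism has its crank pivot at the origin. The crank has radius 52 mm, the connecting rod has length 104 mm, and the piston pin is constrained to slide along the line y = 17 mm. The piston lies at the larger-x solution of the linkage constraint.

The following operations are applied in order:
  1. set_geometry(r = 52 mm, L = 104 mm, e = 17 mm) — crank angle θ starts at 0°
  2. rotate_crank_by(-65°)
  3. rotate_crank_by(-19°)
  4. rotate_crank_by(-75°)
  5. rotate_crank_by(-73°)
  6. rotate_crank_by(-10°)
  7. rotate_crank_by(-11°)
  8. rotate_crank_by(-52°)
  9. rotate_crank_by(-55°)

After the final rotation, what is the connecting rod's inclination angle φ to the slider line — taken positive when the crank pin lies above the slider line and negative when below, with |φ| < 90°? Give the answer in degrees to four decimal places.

set_geometry: r = 52 mm, L = 104 mm, e = 17 mm; θ ← 0°
rotate_crank_by(-65°): θ ← 0° -65° = -65°
rotate_crank_by(-19°): θ ← -65° -19° = -84°
rotate_crank_by(-75°): θ ← -84° -75° = -159°
rotate_crank_by(-73°): θ ← -159° -73° = -232°
rotate_crank_by(-10°): θ ← -232° -10° = -242°
rotate_crank_by(-11°): θ ← -242° -11° = -253°
rotate_crank_by(-52°): θ ← -253° -52° = -305°
rotate_crank_by(-55°): θ ← -305° -55° = -360°
crank pin P = (r cos θ, r sin θ) = (52.000000, 0.000000)
h = r sin θ − e = 0.000000 − 17 = -17.000000
sin φ = h / L = -17.000000 / 104 = -0.16346154
φ = arcsin(-0.16346154) = -9.407874°

-9.4079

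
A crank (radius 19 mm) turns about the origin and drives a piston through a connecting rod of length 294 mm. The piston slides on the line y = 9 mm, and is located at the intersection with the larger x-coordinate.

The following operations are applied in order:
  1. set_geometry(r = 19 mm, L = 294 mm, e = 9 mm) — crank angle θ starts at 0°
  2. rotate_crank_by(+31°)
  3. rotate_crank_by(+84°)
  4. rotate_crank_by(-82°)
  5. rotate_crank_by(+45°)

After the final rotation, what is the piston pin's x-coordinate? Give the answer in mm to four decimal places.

set_geometry: r = 19 mm, L = 294 mm, e = 9 mm; θ ← 0°
rotate_crank_by(+31°): θ ← 0° +31° = 31°
rotate_crank_by(+84°): θ ← 31° +84° = 115°
rotate_crank_by(-82°): θ ← 115° -82° = 33°
rotate_crank_by(+45°): θ ← 33° +45° = 78°
crank pin P = (r cos θ, r sin θ) = (3.950322, 18.584804)
h = r sin θ − e = 18.584804 − 9 = 9.584804
x = r cos θ + √(L² − h²) = 3.950322 + √(86436.0 − 91.8685) = 3.950322 + 293.843720 = 297.794042

297.7940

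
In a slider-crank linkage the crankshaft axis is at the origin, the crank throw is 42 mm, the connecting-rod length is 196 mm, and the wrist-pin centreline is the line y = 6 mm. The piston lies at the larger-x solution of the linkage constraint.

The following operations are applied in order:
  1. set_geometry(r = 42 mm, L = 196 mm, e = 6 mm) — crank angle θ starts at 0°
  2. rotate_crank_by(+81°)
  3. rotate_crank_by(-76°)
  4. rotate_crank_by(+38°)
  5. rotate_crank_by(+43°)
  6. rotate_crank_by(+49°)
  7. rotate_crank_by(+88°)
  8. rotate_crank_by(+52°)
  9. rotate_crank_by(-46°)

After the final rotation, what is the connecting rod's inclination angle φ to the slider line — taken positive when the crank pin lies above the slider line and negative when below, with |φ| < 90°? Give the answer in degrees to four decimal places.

set_geometry: r = 42 mm, L = 196 mm, e = 6 mm; θ ← 0°
rotate_crank_by(+81°): θ ← 0° +81° = 81°
rotate_crank_by(-76°): θ ← 81° -76° = 5°
rotate_crank_by(+38°): θ ← 5° +38° = 43°
rotate_crank_by(+43°): θ ← 43° +43° = 86°
rotate_crank_by(+49°): θ ← 86° +49° = 135°
rotate_crank_by(+88°): θ ← 135° +88° = 223°
rotate_crank_by(+52°): θ ← 223° +52° = 275°
rotate_crank_by(-46°): θ ← 275° -46° = 229°
crank pin P = (r cos θ, r sin θ) = (-27.554479, -31.697802)
h = r sin θ − e = -31.697802 − 6 = -37.697802
sin φ = h / L = -37.697802 / 196 = -0.19233573
φ = arcsin(-0.19233573) = -11.089126°

-11.0891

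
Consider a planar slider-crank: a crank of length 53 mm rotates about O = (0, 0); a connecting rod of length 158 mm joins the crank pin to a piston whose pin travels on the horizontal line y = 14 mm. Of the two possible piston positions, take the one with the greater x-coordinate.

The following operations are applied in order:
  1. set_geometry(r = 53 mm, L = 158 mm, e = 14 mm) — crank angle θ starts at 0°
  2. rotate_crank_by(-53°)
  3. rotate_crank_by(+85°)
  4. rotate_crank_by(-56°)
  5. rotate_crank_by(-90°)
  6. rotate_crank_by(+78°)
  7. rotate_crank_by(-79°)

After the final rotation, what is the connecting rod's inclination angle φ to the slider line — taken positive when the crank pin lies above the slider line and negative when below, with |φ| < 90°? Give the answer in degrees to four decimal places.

-23.1178

set_geometry: r = 53 mm, L = 158 mm, e = 14 mm; θ ← 0°
rotate_crank_by(-53°): θ ← 0° -53° = -53°
rotate_crank_by(+85°): θ ← -53° +85° = 32°
rotate_crank_by(-56°): θ ← 32° -56° = -24°
rotate_crank_by(-90°): θ ← -24° -90° = -114°
rotate_crank_by(+78°): θ ← -114° +78° = -36°
rotate_crank_by(-79°): θ ← -36° -79° = -115°
crank pin P = (r cos θ, r sin θ) = (-22.398768, -48.034313)
h = r sin θ − e = -48.034313 − 14 = -62.034313
sin φ = h / L = -62.034313 / 158 = -0.39262223
φ = arcsin(-0.39262223) = -23.117761°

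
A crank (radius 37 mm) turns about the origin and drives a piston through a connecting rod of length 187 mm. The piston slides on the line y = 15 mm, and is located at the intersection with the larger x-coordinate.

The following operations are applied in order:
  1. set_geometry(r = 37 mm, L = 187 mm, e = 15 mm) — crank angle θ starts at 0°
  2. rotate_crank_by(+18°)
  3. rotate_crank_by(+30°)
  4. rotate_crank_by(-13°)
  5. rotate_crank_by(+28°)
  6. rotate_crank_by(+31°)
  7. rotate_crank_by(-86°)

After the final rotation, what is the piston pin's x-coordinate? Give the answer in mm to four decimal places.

223.3803

set_geometry: r = 37 mm, L = 187 mm, e = 15 mm; θ ← 0°
rotate_crank_by(+18°): θ ← 0° +18° = 18°
rotate_crank_by(+30°): θ ← 18° +30° = 48°
rotate_crank_by(-13°): θ ← 48° -13° = 35°
rotate_crank_by(+28°): θ ← 35° +28° = 63°
rotate_crank_by(+31°): θ ← 63° +31° = 94°
rotate_crank_by(-86°): θ ← 94° -86° = 8°
crank pin P = (r cos θ, r sin θ) = (36.639919, 5.149405)
h = r sin θ − e = 5.149405 − 15 = -9.850595
x = r cos θ + √(L² − h²) = 36.639919 + √(34969.0 − 97.0342) = 36.639919 + 186.740370 = 223.380289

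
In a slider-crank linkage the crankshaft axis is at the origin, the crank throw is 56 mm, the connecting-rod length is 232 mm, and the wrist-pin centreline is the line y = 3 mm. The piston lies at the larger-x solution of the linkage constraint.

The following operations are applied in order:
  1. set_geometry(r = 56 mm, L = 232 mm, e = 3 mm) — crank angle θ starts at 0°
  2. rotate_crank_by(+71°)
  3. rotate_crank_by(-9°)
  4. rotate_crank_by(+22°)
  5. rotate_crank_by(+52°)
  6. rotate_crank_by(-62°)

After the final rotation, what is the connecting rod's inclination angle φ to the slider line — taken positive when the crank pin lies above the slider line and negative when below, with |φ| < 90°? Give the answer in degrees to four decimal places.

12.6560

set_geometry: r = 56 mm, L = 232 mm, e = 3 mm; θ ← 0°
rotate_crank_by(+71°): θ ← 0° +71° = 71°
rotate_crank_by(-9°): θ ← 71° -9° = 62°
rotate_crank_by(+22°): θ ← 62° +22° = 84°
rotate_crank_by(+52°): θ ← 84° +52° = 136°
rotate_crank_by(-62°): θ ← 136° -62° = 74°
crank pin P = (r cos θ, r sin θ) = (15.435692, 53.830655)
h = r sin θ − e = 53.830655 − 3 = 50.830655
sin φ = h / L = 50.830655 / 232 = 0.21909765
φ = arcsin(0.21909765) = 12.656039°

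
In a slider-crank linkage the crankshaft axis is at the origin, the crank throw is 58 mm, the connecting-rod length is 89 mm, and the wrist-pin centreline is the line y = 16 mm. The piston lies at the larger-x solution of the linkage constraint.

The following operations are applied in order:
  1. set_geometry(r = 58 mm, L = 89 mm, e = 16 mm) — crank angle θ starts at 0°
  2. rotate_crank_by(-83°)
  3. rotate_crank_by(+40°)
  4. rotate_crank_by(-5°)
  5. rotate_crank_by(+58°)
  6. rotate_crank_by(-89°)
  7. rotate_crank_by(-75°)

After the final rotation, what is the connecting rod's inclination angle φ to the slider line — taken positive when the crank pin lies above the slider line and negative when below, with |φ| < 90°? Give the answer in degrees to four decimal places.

-27.7397

set_geometry: r = 58 mm, L = 89 mm, e = 16 mm; θ ← 0°
rotate_crank_by(-83°): θ ← 0° -83° = -83°
rotate_crank_by(+40°): θ ← -83° +40° = -43°
rotate_crank_by(-5°): θ ← -43° -5° = -48°
rotate_crank_by(+58°): θ ← -48° +58° = 10°
rotate_crank_by(-89°): θ ← 10° -89° = -79°
rotate_crank_by(-75°): θ ← -79° -75° = -154°
crank pin P = (r cos θ, r sin θ) = (-52.130055, -25.425527)
h = r sin θ − e = -25.425527 − 16 = -41.425527
sin φ = h / L = -41.425527 / 89 = -0.46545535
φ = arcsin(-0.46545535) = -27.739696°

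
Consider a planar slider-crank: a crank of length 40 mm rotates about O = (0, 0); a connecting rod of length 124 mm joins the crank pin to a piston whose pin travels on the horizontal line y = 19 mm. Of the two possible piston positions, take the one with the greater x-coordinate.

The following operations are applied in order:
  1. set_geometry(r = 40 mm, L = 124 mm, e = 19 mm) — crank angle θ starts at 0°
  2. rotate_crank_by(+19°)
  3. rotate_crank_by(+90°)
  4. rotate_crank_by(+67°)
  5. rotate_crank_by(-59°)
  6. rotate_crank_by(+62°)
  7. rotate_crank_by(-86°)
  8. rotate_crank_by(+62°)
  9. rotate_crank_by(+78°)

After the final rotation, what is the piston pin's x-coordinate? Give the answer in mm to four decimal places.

set_geometry: r = 40 mm, L = 124 mm, e = 19 mm; θ ← 0°
rotate_crank_by(+19°): θ ← 0° +19° = 19°
rotate_crank_by(+90°): θ ← 19° +90° = 109°
rotate_crank_by(+67°): θ ← 109° +67° = 176°
rotate_crank_by(-59°): θ ← 176° -59° = 117°
rotate_crank_by(+62°): θ ← 117° +62° = 179°
rotate_crank_by(-86°): θ ← 179° -86° = 93°
rotate_crank_by(+62°): θ ← 93° +62° = 155°
rotate_crank_by(+78°): θ ← 155° +78° = 233°
crank pin P = (r cos θ, r sin θ) = (-24.072601, -31.945420)
h = r sin θ − e = -31.945420 − 19 = -50.945420
x = r cos θ + √(L² − h²) = -24.072601 + √(15376.0 − 2595.4359) = -24.072601 + 113.051157 = 88.978556

88.9786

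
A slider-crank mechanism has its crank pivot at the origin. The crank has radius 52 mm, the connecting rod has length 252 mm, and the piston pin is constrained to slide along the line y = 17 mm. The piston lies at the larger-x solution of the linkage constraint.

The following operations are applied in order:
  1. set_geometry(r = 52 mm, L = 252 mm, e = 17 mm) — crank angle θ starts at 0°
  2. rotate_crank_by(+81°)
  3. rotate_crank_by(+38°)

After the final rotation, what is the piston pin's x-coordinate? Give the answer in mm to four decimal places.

set_geometry: r = 52 mm, L = 252 mm, e = 17 mm; θ ← 0°
rotate_crank_by(+81°): θ ← 0° +81° = 81°
rotate_crank_by(+38°): θ ← 81° +38° = 119°
crank pin P = (r cos θ, r sin θ) = (-25.210100, 45.480225)
h = r sin θ − e = 45.480225 − 17 = 28.480225
x = r cos θ + √(L² − h²) = -25.210100 + √(63504.0 − 811.1232) = -25.210100 + 250.385456 = 225.175356

225.1754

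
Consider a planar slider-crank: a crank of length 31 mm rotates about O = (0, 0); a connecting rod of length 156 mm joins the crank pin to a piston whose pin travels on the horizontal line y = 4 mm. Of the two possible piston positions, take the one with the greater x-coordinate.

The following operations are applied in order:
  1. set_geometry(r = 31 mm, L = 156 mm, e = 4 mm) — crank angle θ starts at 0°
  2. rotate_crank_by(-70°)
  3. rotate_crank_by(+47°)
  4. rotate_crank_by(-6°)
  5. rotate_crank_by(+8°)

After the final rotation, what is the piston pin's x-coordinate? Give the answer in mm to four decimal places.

184.2076

set_geometry: r = 31 mm, L = 156 mm, e = 4 mm; θ ← 0°
rotate_crank_by(-70°): θ ← 0° -70° = -70°
rotate_crank_by(+47°): θ ← -70° +47° = -23°
rotate_crank_by(-6°): θ ← -23° -6° = -29°
rotate_crank_by(+8°): θ ← -29° +8° = -21°
crank pin P = (r cos θ, r sin θ) = (28.940993, -11.109406)
h = r sin θ − e = -11.109406 − 4 = -15.109406
x = r cos θ + √(L² − h²) = 28.940993 + √(24336.0 − 228.2942) = 28.940993 + 155.266564 = 184.207557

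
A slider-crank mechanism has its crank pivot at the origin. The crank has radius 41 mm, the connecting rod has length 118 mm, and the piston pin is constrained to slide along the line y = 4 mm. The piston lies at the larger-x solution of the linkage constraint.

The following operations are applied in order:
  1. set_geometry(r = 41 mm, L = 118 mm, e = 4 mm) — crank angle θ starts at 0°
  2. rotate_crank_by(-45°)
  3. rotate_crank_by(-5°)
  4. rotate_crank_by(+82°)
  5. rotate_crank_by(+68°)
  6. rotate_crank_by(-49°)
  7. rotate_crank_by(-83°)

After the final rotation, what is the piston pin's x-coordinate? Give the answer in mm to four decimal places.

set_geometry: r = 41 mm, L = 118 mm, e = 4 mm; θ ← 0°
rotate_crank_by(-45°): θ ← 0° -45° = -45°
rotate_crank_by(-5°): θ ← -45° -5° = -50°
rotate_crank_by(+82°): θ ← -50° +82° = 32°
rotate_crank_by(+68°): θ ← 32° +68° = 100°
rotate_crank_by(-49°): θ ← 100° -49° = 51°
rotate_crank_by(-83°): θ ← 51° -83° = -32°
crank pin P = (r cos θ, r sin θ) = (34.769972, -21.726690)
h = r sin θ − e = -21.726690 − 4 = -25.726690
x = r cos θ + √(L² − h²) = 34.769972 + √(13924.0 − 661.8626) = 34.769972 + 115.161354 = 149.931326

149.9313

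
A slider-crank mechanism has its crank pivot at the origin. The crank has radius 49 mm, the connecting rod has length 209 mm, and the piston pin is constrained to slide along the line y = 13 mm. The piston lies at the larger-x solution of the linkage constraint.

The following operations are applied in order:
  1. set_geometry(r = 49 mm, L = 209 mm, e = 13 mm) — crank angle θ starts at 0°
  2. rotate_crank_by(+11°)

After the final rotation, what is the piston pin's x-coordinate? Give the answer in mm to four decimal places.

257.0679

set_geometry: r = 49 mm, L = 209 mm, e = 13 mm; θ ← 0°
rotate_crank_by(+11°): θ ← 0° +11° = 11°
crank pin P = (r cos θ, r sin θ) = (48.099732, 9.349641)
h = r sin θ − e = 9.349641 − 13 = -3.650359
x = r cos θ + √(L² − h²) = 48.099732 + √(43681.0 − 13.3251) = 48.099732 + 208.968119 = 257.067851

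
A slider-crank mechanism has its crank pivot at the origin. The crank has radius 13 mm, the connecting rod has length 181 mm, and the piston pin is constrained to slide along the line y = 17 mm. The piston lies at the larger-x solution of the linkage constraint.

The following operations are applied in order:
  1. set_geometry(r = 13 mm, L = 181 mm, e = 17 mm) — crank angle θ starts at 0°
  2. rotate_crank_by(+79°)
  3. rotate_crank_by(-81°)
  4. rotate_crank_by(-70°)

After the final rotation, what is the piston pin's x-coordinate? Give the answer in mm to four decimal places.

182.6195

set_geometry: r = 13 mm, L = 181 mm, e = 17 mm; θ ← 0°
rotate_crank_by(+79°): θ ← 0° +79° = 79°
rotate_crank_by(-81°): θ ← 79° -81° = -2°
rotate_crank_by(-70°): θ ← -2° -70° = -72°
crank pin P = (r cos θ, r sin θ) = (4.017221, -12.363735)
h = r sin θ − e = -12.363735 − 17 = -29.363735
x = r cos θ + √(L² − h²) = 4.017221 + √(32761.0 − 862.2289) = 4.017221 + 178.602271 = 182.619492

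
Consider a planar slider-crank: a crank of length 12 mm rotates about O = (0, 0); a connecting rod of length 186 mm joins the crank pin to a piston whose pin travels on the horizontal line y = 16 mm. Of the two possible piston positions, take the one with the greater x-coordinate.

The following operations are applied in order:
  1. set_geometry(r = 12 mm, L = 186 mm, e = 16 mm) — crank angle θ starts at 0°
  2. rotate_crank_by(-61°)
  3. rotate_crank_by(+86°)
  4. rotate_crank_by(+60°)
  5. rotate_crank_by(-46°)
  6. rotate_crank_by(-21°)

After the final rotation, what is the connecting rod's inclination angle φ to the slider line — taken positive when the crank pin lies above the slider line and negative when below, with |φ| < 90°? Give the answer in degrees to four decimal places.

set_geometry: r = 12 mm, L = 186 mm, e = 16 mm; θ ← 0°
rotate_crank_by(-61°): θ ← 0° -61° = -61°
rotate_crank_by(+86°): θ ← -61° +86° = 25°
rotate_crank_by(+60°): θ ← 25° +60° = 85°
rotate_crank_by(-46°): θ ← 85° -46° = 39°
rotate_crank_by(-21°): θ ← 39° -21° = 18°
crank pin P = (r cos θ, r sin θ) = (11.412678, 3.708204)
h = r sin θ − e = 3.708204 − 16 = -12.291796
sin φ = h / L = -12.291796 / 186 = -0.06608493
φ = arcsin(-0.06608493) = -3.789149°

-3.7891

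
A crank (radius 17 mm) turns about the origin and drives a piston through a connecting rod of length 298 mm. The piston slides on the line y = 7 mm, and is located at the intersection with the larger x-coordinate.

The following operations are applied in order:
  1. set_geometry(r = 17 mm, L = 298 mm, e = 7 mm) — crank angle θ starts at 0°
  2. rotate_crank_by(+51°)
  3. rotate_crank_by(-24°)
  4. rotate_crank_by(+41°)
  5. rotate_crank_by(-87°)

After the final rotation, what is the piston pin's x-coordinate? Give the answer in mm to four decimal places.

313.8101

set_geometry: r = 17 mm, L = 298 mm, e = 7 mm; θ ← 0°
rotate_crank_by(+51°): θ ← 0° +51° = 51°
rotate_crank_by(-24°): θ ← 51° -24° = 27°
rotate_crank_by(+41°): θ ← 27° +41° = 68°
rotate_crank_by(-87°): θ ← 68° -87° = -19°
crank pin P = (r cos θ, r sin θ) = (16.073816, -5.534659)
h = r sin θ − e = -5.534659 − 7 = -12.534659
x = r cos θ + √(L² − h²) = 16.073816 + √(88804.0 − 157.1177) = 16.073816 + 297.736263 = 313.810079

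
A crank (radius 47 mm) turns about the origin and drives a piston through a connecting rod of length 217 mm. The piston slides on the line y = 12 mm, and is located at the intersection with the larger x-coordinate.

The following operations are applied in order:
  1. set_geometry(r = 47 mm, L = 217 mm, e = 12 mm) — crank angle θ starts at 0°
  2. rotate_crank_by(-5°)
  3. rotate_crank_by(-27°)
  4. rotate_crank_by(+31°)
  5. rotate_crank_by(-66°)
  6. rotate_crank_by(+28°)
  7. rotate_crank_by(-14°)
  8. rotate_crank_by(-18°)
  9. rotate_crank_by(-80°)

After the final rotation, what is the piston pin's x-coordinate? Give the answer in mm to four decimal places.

set_geometry: r = 47 mm, L = 217 mm, e = 12 mm; θ ← 0°
rotate_crank_by(-5°): θ ← 0° -5° = -5°
rotate_crank_by(-27°): θ ← -5° -27° = -32°
rotate_crank_by(+31°): θ ← -32° +31° = -1°
rotate_crank_by(-66°): θ ← -1° -66° = -67°
rotate_crank_by(+28°): θ ← -67° +28° = -39°
rotate_crank_by(-14°): θ ← -39° -14° = -53°
rotate_crank_by(-18°): θ ← -53° -18° = -71°
rotate_crank_by(-80°): θ ← -71° -80° = -151°
crank pin P = (r cos θ, r sin θ) = (-41.107126, -22.786052)
h = r sin θ − e = -22.786052 − 12 = -34.786052
x = r cos θ + √(L² − h²) = -41.107126 + √(47089.0 − 1210.0694) = -41.107126 + 214.193675 = 173.086549

173.0865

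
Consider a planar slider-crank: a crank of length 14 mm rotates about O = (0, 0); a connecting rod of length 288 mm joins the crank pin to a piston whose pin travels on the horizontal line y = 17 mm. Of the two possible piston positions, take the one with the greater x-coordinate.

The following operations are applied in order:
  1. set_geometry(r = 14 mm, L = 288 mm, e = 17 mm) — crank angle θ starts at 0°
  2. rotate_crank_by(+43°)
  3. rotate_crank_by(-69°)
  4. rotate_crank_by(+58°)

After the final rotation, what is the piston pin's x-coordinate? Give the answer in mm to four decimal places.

set_geometry: r = 14 mm, L = 288 mm, e = 17 mm; θ ← 0°
rotate_crank_by(+43°): θ ← 0° +43° = 43°
rotate_crank_by(-69°): θ ← 43° -69° = -26°
rotate_crank_by(+58°): θ ← -26° +58° = 32°
crank pin P = (r cos θ, r sin θ) = (11.872673, 7.418870)
h = r sin θ − e = 7.418870 − 17 = -9.581130
x = r cos θ + √(L² − h²) = 11.872673 + √(82944.0 − 91.7981) = 11.872673 + 287.840584 = 299.713258

299.7133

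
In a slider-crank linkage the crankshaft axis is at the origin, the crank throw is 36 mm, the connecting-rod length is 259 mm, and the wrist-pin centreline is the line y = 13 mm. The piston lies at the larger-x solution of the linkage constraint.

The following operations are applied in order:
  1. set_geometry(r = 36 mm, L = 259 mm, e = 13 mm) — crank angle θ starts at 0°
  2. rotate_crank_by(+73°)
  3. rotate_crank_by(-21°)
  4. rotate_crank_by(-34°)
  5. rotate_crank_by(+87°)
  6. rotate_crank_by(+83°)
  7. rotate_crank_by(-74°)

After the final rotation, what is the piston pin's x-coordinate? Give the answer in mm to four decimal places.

243.5928

set_geometry: r = 36 mm, L = 259 mm, e = 13 mm; θ ← 0°
rotate_crank_by(+73°): θ ← 0° +73° = 73°
rotate_crank_by(-21°): θ ← 73° -21° = 52°
rotate_crank_by(-34°): θ ← 52° -34° = 18°
rotate_crank_by(+87°): θ ← 18° +87° = 105°
rotate_crank_by(+83°): θ ← 105° +83° = 188°
rotate_crank_by(-74°): θ ← 188° -74° = 114°
crank pin P = (r cos θ, r sin θ) = (-14.642519, 32.887636)
h = r sin θ − e = 32.887636 − 13 = 19.887636
x = r cos θ + √(L² − h²) = -14.642519 + √(67081.0 − 395.5181) = -14.642519 + 258.235323 = 243.592804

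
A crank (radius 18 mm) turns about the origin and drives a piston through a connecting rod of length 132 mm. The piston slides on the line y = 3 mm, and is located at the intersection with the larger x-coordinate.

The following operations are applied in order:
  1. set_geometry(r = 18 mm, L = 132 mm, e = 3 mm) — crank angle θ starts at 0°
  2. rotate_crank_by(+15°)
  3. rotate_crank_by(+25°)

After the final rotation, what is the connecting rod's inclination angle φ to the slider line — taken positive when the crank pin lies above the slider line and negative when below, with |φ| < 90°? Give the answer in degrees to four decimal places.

3.7226

set_geometry: r = 18 mm, L = 132 mm, e = 3 mm; θ ← 0°
rotate_crank_by(+15°): θ ← 0° +15° = 15°
rotate_crank_by(+25°): θ ← 15° +25° = 40°
crank pin P = (r cos θ, r sin θ) = (13.788800, 11.570177)
h = r sin θ − e = 11.570177 − 3 = 8.570177
sin φ = h / L = 8.570177 / 132 = 0.06492558
φ = arcsin(0.06492558) = 3.722580°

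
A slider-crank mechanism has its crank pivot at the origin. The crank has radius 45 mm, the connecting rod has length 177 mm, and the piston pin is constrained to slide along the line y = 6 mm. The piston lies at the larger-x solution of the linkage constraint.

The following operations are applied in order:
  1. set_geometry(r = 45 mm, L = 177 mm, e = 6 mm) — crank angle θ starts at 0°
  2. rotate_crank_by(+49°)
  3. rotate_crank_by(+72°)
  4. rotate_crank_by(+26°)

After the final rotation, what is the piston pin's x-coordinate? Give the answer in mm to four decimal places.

138.2894

set_geometry: r = 45 mm, L = 177 mm, e = 6 mm; θ ← 0°
rotate_crank_by(+49°): θ ← 0° +49° = 49°
rotate_crank_by(+72°): θ ← 49° +72° = 121°
rotate_crank_by(+26°): θ ← 121° +26° = 147°
crank pin P = (r cos θ, r sin θ) = (-37.740176, 24.508757)
h = r sin θ − e = 24.508757 − 6 = 18.508757
x = r cos θ + √(L² − h²) = -37.740176 + √(31329.0 − 342.5741) = -37.740176 + 176.029617 = 138.289441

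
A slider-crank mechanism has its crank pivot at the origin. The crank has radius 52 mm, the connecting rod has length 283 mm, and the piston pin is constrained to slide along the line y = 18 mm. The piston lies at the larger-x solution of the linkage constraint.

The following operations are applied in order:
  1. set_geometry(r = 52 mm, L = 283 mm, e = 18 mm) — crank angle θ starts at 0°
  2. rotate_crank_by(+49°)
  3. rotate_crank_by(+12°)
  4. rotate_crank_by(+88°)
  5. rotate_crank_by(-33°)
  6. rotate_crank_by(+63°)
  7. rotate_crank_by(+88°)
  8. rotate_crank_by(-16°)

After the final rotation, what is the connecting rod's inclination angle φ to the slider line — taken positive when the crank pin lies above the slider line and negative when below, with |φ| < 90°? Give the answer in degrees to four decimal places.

-13.7295

set_geometry: r = 52 mm, L = 283 mm, e = 18 mm; θ ← 0°
rotate_crank_by(+49°): θ ← 0° +49° = 49°
rotate_crank_by(+12°): θ ← 49° +12° = 61°
rotate_crank_by(+88°): θ ← 61° +88° = 149°
rotate_crank_by(-33°): θ ← 149° -33° = 116°
rotate_crank_by(+63°): θ ← 116° +63° = 179°
rotate_crank_by(+88°): θ ← 179° +88° = 267°
rotate_crank_by(-16°): θ ← 267° -16° = 251°
crank pin P = (r cos θ, r sin θ) = (-16.929544, -49.166966)
h = r sin θ − e = -49.166966 − 18 = -67.166966
sin φ = h / L = -67.166966 / 283 = -0.23733910
φ = arcsin(-0.23733910) = -13.729545°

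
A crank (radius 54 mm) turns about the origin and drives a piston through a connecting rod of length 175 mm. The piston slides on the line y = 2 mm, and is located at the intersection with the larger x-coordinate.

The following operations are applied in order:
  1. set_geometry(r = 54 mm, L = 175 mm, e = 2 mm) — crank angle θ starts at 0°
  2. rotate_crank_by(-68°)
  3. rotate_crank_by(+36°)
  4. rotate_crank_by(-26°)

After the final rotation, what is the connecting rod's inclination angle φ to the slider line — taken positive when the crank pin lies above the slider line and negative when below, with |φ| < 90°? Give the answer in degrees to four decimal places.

set_geometry: r = 54 mm, L = 175 mm, e = 2 mm; θ ← 0°
rotate_crank_by(-68°): θ ← 0° -68° = -68°
rotate_crank_by(+36°): θ ← -68° +36° = -32°
rotate_crank_by(-26°): θ ← -32° -26° = -58°
crank pin P = (r cos θ, r sin θ) = (28.615640, -45.794597)
h = r sin θ − e = -45.794597 − 2 = -47.794597
sin φ = h / L = -47.794597 / 175 = -0.27311198
φ = arcsin(-0.27311198) = -15.849532°

-15.8495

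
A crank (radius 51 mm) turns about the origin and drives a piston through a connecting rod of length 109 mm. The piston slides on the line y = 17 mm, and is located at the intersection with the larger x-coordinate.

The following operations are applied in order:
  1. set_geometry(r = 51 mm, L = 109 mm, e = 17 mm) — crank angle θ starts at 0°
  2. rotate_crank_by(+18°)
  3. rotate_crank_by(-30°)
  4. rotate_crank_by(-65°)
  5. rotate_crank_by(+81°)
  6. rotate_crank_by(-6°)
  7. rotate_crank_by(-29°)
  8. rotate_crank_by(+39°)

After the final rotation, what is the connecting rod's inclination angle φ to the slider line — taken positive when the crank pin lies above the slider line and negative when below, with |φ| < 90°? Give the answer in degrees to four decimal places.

-5.2123

set_geometry: r = 51 mm, L = 109 mm, e = 17 mm; θ ← 0°
rotate_crank_by(+18°): θ ← 0° +18° = 18°
rotate_crank_by(-30°): θ ← 18° -30° = -12°
rotate_crank_by(-65°): θ ← -12° -65° = -77°
rotate_crank_by(+81°): θ ← -77° +81° = 4°
rotate_crank_by(-6°): θ ← 4° -6° = -2°
rotate_crank_by(-29°): θ ← -2° -29° = -31°
rotate_crank_by(+39°): θ ← -31° +39° = 8°
crank pin P = (r cos θ, r sin θ) = (50.503672, 7.097828)
h = r sin θ − e = 7.097828 − 17 = -9.902172
sin φ = h / L = -9.902172 / 109 = -0.09084561
φ = arcsin(-0.09084561) = -5.212256°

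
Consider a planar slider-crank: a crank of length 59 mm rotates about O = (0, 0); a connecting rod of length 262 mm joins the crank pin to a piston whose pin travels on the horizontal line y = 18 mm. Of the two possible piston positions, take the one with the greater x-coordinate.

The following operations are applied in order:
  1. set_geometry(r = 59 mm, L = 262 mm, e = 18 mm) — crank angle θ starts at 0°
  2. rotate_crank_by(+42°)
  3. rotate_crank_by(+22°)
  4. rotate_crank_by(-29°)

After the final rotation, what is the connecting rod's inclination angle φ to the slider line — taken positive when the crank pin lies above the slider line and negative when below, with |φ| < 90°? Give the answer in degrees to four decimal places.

3.4663

set_geometry: r = 59 mm, L = 262 mm, e = 18 mm; θ ← 0°
rotate_crank_by(+42°): θ ← 0° +42° = 42°
rotate_crank_by(+22°): θ ← 42° +22° = 64°
rotate_crank_by(-29°): θ ← 64° -29° = 35°
crank pin P = (r cos θ, r sin θ) = (48.329971, 33.841010)
h = r sin θ − e = 33.841010 − 18 = 15.841010
sin φ = h / L = 15.841010 / 262 = 0.06046187
φ = arcsin(0.06046187) = 3.466324°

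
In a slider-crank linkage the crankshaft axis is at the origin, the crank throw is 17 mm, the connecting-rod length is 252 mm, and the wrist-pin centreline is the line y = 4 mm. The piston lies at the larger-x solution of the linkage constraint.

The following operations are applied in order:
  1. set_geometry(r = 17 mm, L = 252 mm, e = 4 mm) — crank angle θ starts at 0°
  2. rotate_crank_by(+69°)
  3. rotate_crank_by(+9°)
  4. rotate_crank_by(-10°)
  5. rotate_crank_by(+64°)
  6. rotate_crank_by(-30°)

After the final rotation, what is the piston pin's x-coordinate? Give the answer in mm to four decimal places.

248.1489

set_geometry: r = 17 mm, L = 252 mm, e = 4 mm; θ ← 0°
rotate_crank_by(+69°): θ ← 0° +69° = 69°
rotate_crank_by(+9°): θ ← 69° +9° = 78°
rotate_crank_by(-10°): θ ← 78° -10° = 68°
rotate_crank_by(+64°): θ ← 68° +64° = 132°
rotate_crank_by(-30°): θ ← 132° -30° = 102°
crank pin P = (r cos θ, r sin θ) = (-3.534499, 16.628509)
h = r sin θ − e = 16.628509 − 4 = 12.628509
x = r cos θ + √(L² − h²) = -3.534499 + √(63504.0 − 159.4792) = -3.534499 + 251.683374 = 248.148875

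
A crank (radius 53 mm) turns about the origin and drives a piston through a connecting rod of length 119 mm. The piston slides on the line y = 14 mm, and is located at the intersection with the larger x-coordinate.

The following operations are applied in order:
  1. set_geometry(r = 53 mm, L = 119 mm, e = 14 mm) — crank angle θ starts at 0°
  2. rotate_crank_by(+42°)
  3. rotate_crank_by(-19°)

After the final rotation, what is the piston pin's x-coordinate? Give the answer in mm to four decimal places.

set_geometry: r = 53 mm, L = 119 mm, e = 14 mm; θ ← 0°
rotate_crank_by(+42°): θ ← 0° +42° = 42°
rotate_crank_by(-19°): θ ← 42° -19° = 23°
crank pin P = (r cos θ, r sin θ) = (48.786757, 20.708750)
h = r sin θ − e = 20.708750 − 14 = 6.708750
x = r cos θ + √(L² − h²) = 48.786757 + √(14161.0 − 45.0073) = 48.786757 + 118.810743 = 167.597500

167.5975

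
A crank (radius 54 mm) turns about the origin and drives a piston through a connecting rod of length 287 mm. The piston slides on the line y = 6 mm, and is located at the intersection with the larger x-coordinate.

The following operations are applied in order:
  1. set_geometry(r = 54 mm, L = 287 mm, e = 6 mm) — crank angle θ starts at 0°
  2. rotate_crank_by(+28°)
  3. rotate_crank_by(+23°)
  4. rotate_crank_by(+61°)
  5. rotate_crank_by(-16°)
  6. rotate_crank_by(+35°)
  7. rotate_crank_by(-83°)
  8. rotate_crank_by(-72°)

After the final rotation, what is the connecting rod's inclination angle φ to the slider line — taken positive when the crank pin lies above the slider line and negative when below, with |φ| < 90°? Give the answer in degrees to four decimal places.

set_geometry: r = 54 mm, L = 287 mm, e = 6 mm; θ ← 0°
rotate_crank_by(+28°): θ ← 0° +28° = 28°
rotate_crank_by(+23°): θ ← 28° +23° = 51°
rotate_crank_by(+61°): θ ← 51° +61° = 112°
rotate_crank_by(-16°): θ ← 112° -16° = 96°
rotate_crank_by(+35°): θ ← 96° +35° = 131°
rotate_crank_by(-83°): θ ← 131° -83° = 48°
rotate_crank_by(-72°): θ ← 48° -72° = -24°
crank pin P = (r cos θ, r sin θ) = (49.331455, -21.963779)
h = r sin θ − e = -21.963779 − 6 = -27.963779
sin φ = h / L = -27.963779 / 287 = -0.09743477
φ = arcsin(-0.09743477) = -5.591472°

-5.5915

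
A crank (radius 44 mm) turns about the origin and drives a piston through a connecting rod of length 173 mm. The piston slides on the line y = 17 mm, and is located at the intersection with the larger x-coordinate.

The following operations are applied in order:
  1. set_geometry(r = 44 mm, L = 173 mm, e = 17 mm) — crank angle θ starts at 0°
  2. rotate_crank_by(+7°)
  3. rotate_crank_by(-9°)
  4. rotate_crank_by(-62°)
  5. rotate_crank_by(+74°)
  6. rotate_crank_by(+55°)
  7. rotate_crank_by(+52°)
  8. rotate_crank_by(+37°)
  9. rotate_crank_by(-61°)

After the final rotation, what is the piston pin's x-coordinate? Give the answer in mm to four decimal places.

set_geometry: r = 44 mm, L = 173 mm, e = 17 mm; θ ← 0°
rotate_crank_by(+7°): θ ← 0° +7° = 7°
rotate_crank_by(-9°): θ ← 7° -9° = -2°
rotate_crank_by(-62°): θ ← -2° -62° = -64°
rotate_crank_by(+74°): θ ← -64° +74° = 10°
rotate_crank_by(+55°): θ ← 10° +55° = 65°
rotate_crank_by(+52°): θ ← 65° +52° = 117°
rotate_crank_by(+37°): θ ← 117° +37° = 154°
rotate_crank_by(-61°): θ ← 154° -61° = 93°
crank pin P = (r cos θ, r sin θ) = (-2.302782, 43.939700)
h = r sin θ − e = 43.939700 − 17 = 26.939700
x = r cos θ + √(L² − h²) = -2.302782 + √(29929.0 − 725.7474) = -2.302782 + 170.889592 = 168.586810

168.5868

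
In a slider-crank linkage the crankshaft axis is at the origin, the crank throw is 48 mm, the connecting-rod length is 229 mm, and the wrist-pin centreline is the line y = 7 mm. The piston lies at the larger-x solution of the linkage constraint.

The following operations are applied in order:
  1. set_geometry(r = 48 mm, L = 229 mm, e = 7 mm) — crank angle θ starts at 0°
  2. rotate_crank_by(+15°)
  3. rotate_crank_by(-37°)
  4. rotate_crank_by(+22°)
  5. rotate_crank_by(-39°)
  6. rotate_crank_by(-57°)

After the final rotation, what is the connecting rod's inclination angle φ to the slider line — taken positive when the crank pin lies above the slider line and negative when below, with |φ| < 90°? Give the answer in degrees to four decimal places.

set_geometry: r = 48 mm, L = 229 mm, e = 7 mm; θ ← 0°
rotate_crank_by(+15°): θ ← 0° +15° = 15°
rotate_crank_by(-37°): θ ← 15° -37° = -22°
rotate_crank_by(+22°): θ ← -22° +22° = 0°
rotate_crank_by(-39°): θ ← 0° -39° = -39°
rotate_crank_by(-57°): θ ← -39° -57° = -96°
crank pin P = (r cos θ, r sin θ) = (-5.017366, -47.737051)
h = r sin θ − e = -47.737051 − 7 = -54.737051
sin φ = h / L = -54.737051 / 229 = -0.23902642
φ = arcsin(-0.23902642) = -13.829086°

-13.8291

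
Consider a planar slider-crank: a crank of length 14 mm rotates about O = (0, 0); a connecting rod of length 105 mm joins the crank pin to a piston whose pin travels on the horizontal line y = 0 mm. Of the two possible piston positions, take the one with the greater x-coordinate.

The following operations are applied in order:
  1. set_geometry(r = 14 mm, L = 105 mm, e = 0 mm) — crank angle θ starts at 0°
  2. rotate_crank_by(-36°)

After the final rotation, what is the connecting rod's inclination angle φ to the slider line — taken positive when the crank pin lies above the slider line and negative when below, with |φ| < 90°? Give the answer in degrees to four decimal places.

-4.4950

set_geometry: r = 14 mm, L = 105 mm, e = 0 mm; θ ← 0°
rotate_crank_by(-36°): θ ← 0° -36° = -36°
crank pin P = (r cos θ, r sin θ) = (11.326238, -8.228994)
h = r sin θ − e = -8.228994 − 0 = -8.228994
sin φ = h / L = -8.228994 / 105 = -0.07837137
φ = arcsin(-0.07837137) = -4.494958°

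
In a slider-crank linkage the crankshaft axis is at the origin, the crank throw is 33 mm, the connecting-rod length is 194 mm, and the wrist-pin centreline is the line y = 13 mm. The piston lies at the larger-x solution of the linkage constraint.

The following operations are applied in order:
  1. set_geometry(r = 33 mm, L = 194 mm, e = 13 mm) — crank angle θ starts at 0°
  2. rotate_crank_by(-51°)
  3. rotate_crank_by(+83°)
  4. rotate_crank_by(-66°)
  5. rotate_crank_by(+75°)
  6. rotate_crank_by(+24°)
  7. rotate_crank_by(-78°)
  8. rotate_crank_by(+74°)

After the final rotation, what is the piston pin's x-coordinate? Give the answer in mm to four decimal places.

209.3491

set_geometry: r = 33 mm, L = 194 mm, e = 13 mm; θ ← 0°
rotate_crank_by(-51°): θ ← 0° -51° = -51°
rotate_crank_by(+83°): θ ← -51° +83° = 32°
rotate_crank_by(-66°): θ ← 32° -66° = -34°
rotate_crank_by(+75°): θ ← -34° +75° = 41°
rotate_crank_by(+24°): θ ← 41° +24° = 65°
rotate_crank_by(-78°): θ ← 65° -78° = -13°
rotate_crank_by(+74°): θ ← -13° +74° = 61°
crank pin P = (r cos θ, r sin θ) = (15.998717, 28.862450)
h = r sin θ − e = 28.862450 − 13 = 15.862450
x = r cos θ + √(L² − h²) = 15.998717 + √(37636.0 − 251.6173) = 15.998717 + 193.350414 = 209.349132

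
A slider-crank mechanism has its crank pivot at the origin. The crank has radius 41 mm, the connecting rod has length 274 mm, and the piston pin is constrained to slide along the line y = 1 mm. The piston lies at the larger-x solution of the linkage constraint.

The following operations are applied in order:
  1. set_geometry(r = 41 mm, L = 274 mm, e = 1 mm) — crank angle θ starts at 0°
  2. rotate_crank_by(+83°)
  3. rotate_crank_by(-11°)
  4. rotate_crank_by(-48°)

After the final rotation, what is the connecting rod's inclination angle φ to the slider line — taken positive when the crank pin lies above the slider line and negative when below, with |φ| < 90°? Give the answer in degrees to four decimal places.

3.2798

set_geometry: r = 41 mm, L = 274 mm, e = 1 mm; θ ← 0°
rotate_crank_by(+83°): θ ← 0° +83° = 83°
rotate_crank_by(-11°): θ ← 83° -11° = 72°
rotate_crank_by(-48°): θ ← 72° -48° = 24°
crank pin P = (r cos θ, r sin θ) = (37.455364, 16.676202)
h = r sin θ − e = 16.676202 − 1 = 15.676202
sin φ = h / L = 15.676202 / 274 = 0.05721242
φ = arcsin(0.05721242) = 3.279821°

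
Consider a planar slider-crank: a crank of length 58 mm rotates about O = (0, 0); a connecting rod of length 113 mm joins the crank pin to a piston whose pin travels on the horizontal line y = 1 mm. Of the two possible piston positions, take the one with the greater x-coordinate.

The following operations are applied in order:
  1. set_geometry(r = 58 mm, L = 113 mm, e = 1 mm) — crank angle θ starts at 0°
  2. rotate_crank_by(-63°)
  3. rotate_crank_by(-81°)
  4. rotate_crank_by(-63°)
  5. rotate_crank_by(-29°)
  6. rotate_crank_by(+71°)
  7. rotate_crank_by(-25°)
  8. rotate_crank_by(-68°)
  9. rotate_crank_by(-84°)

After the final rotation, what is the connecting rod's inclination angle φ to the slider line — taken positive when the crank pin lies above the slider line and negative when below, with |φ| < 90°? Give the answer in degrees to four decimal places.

8.6131

set_geometry: r = 58 mm, L = 113 mm, e = 1 mm; θ ← 0°
rotate_crank_by(-63°): θ ← 0° -63° = -63°
rotate_crank_by(-81°): θ ← -63° -81° = -144°
rotate_crank_by(-63°): θ ← -144° -63° = -207°
rotate_crank_by(-29°): θ ← -207° -29° = -236°
rotate_crank_by(+71°): θ ← -236° +71° = -165°
rotate_crank_by(-25°): θ ← -165° -25° = -190°
rotate_crank_by(-68°): θ ← -190° -68° = -258°
rotate_crank_by(-84°): θ ← -258° -84° = -342°
crank pin P = (r cos θ, r sin θ) = (55.161278, 17.922986)
h = r sin θ − e = 17.922986 − 1 = 16.922986
sin φ = h / L = 16.922986 / 113 = 0.14976094
φ = arcsin(0.14976094) = 8.613073°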